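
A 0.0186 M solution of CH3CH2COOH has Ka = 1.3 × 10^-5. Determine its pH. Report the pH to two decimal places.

CH3CH2COOH ⇌ CH3CH2COO- + H+
From the ICE table, Ka = [H+]²/(0.0186 − [H+]) = 1.3 × 10^-5.
Since Ka ≪ C₀, [H+] ≈ √(Ka·C₀) = 4.92 × 10^-4 M.
([H+]/C₀ = 2.6% < 5%, so the approximation holds.)
pH = −log[H+] = −log(4.92 × 10^-4) = 3.31

pH = 3.31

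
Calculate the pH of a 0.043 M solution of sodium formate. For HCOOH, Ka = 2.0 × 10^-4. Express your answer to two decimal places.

pH = 8.17

HCOO- is the conjugate base of the weak acid HCOOH.
Kb = Kw/Ka = 1.0×10^-14 / 2.0 × 10^-4 = 5.00 × 10^-11
Kb = x²/(0.043 − x) = 5.00 × 10^-11
Neglecting x in the denominator: x = √(5.00 × 10^-11 × 0.043) = 1.47 × 10^-6 M
(x/C₀ = 0.0034% < 5%, so the approximation holds.)
pOH = 5.83, so pH = 14.00 − pOH = 8.17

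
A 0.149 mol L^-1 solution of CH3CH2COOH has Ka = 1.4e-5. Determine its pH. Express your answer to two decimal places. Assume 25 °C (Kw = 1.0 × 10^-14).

CH3CH2COOH ⇌ CH3CH2COO- + H+
Ka = x²/(0.149 − x) = 1.4 × 10^-5
Assume x ≪ 0.149: x ≈ √(1.4 × 10^-5 × 0.149) = 1.44 × 10^-3 M
pH = −log[H+] = −log(1.44 × 10^-3) = 2.84

pH = 2.84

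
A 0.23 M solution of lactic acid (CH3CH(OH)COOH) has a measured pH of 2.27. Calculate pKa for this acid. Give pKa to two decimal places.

[H+] = 10^(-2.27) = 5.37 × 10^-3 M
At equilibrium [HA] = 0.23 − 5.37 × 10^-3 = 2.25 × 10^-1 M
Ka = [H+][A-]/[HA] = (5.37 × 10^-3)² / 2.25 × 10^-1 = 1.28 × 10^-4
pKa = -log(1.28 × 10^-4) = 3.89

pKa = 3.89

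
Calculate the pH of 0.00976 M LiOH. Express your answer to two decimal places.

LiOH is a strong base; [OH-] = 0.00976 M.
pOH = -log(0.00976) = 2.01
pH = 14.00 - 2.01 = 11.99

pH = 11.99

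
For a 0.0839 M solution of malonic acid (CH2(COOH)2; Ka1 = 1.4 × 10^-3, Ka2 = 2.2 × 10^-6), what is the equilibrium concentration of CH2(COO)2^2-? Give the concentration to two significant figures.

First ionization gives [H+] ≈ [CH2(COOH)COO-] = 1.02 × 10^-2 M.
Second step: Ka2 = [H+][CH2(COO)2^2-]/[CH2(COOH)COO-] ≈ [CH2(COO)2^2-] (since [H+] ≈ [CH2(COOH)COO-]).
So [CH2(COO)2^2-] ≈ Ka2.

2.2 × 10^-6 M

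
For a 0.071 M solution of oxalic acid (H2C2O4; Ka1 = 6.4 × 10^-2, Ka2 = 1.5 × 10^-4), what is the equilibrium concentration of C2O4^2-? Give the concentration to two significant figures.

1.5 × 10^-4 M

First ionization gives [H+] ≈ [HC2O4-] = 4.26 × 10^-2 M.
Second step: Ka2 = [H+][C2O4^2-]/[HC2O4-] ≈ [C2O4^2-] (since [H+] ≈ [HC2O4-]).
So [C2O4^2-] ≈ Ka2.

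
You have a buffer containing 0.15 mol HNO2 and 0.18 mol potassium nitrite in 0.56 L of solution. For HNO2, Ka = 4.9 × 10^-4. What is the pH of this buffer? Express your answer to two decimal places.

pKa = −log(4.9 × 10^-4) = 3.310
pH = pKa + log([A⁻]/[HA]) = 3.310 + log(0.18/0.15)
pH = 3.310 + (+0.079) = 3.39

pH = 3.39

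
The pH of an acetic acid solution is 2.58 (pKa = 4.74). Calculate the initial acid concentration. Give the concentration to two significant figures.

[H+] = 10^(-2.58) = 2.63 × 10^-3 M = x
Ka = 10^(−4.74) = 1.82 × 10^-5
Ka = x²/(C₀ − x) ⇒ C₀ = x + x²/Ka
C₀ = 2.63 × 10^-3 + (2.63 × 10^-3)²/(1.82 × 10^-5) = 3.83 × 10^-1 M

C₀ = 3.8 × 10^-1 M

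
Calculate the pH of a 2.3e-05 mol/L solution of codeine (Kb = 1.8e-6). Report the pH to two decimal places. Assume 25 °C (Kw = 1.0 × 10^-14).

pH = 8.75

C18H21NO3 + H2O ⇌ C18H22NO3+ + OH-
Kb = x²/(2.3e-05 − x) = 1.8 × 10^-6
The 5% rule fails; solving x² + Kb·x − Kb·C₀ = 0 exactly:
x = [−1.8e-06 + √(1.8e-06² + 1.66e-10)]/2 = 5.60 × 10^-6 M
pOH = −log(5.60 × 10^-6) = 5.25; pH = 14.00 − 5.25 = 8.75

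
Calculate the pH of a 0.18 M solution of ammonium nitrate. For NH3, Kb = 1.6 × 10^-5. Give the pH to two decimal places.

pH = 4.97

NH4+ is the conjugate acid of the weak base NH3.
Ka = Kw/Kb = 1.0×10^-14 / 1.6 × 10^-5 = 6.25 × 10^-10
Ka = [H+]²/(0.18 − [H+]) = 6.25 × 10^-10
Assume [H+] ≪ 0.18: [H+] ≈ √(6.25 × 10^-10 × 0.18) = 1.06 × 10^-5 M
([H+]/C₀ = 0.0059% < 5%, so the approximation holds.)
pH = −log(1.06 × 10^-5) = 4.97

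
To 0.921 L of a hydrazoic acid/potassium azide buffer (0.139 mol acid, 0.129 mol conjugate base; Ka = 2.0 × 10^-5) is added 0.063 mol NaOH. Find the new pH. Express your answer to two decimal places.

pH = 5.10

OH- converts HN3 to N3-: HN3 → 0.076 mol, N3- → 0.192 mol.
pKa = −log(2.0 × 10^-5) = 4.699
pH = pKa + log([A⁻]/[HA]) = 4.699 + log(0.192/0.076) = 4.699 +0.402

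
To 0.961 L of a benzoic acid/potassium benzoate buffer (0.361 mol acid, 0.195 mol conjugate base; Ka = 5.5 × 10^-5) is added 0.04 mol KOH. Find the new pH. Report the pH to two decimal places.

After neutralization: n(C6H5COOH) = 0.321 mol, n(C6H5COO-) = 0.235 mol.
pKa = −log(5.5 × 10^-5) = 4.260
pH = pKa + log([A⁻]/[HA]) = 4.260 + log(0.235/0.321) = 4.260 -0.135

pH = 4.12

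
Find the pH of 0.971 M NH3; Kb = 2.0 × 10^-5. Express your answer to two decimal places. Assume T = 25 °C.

pH = 11.64

NH3 + H2O ⇌ NH4+ + OH-
From the ICE table, Kb = x²/(0.971 − x) = 2.0 × 10^-5.
Assume x ≪ 0.971: x ≈ √(2.0 × 10^-5 × 0.971) = 4.41 × 10^-3 M
(x/C₀ = 0.45% < 5%, so the approximation holds.)
pOH = 2.36, so pH = 14.00 − pOH = 11.64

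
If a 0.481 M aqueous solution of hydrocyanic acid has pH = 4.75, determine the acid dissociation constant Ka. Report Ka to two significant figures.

[H+] = 10^(-4.75) = 1.78 × 10^-5 M
At equilibrium [HA] = 0.481 − 1.78 × 10^-5 = 4.81 × 10^-1 M
Ka = [H+][A-]/[HA] = (1.78 × 10^-5)² / 4.81 × 10^-1 = 6.6 × 10^-10

Ka = 6.6 × 10^-10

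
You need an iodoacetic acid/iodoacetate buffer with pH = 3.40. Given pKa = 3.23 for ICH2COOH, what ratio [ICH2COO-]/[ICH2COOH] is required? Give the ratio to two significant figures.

ratio = 1.5

pH = pKa + log(r) ⇒ log(r) = 3.40 − 3.23 = +0.17
r = [ICH2COO-]/[ICH2COOH] = 10^(+0.17) = 1.48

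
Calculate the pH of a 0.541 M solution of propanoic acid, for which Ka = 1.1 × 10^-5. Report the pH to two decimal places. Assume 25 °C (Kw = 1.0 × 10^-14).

CH3CH2COOH ⇌ CH3CH2COO- + H+
From the ICE table, Ka = [H+]²/(0.541 − [H+]) = 1.1 × 10^-5.
Since Ka ≪ C₀, [H+] ≈ √(Ka·C₀) = 2.44 × 10^-3 M.
([H+]/C₀ = 0.45% < 5%, so the approximation holds.)
pH = −log(2.44 × 10^-3) = 2.61

pH = 2.61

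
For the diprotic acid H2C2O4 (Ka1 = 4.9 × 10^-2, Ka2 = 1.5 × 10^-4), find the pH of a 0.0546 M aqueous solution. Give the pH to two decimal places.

pH = 1.49

Since Ka1 ≫ Ka2, the first ionization dominates [H+].
Ka1 = x²/(0.0546 − x) = 4.9 × 10^-2
Solving the quadratic: x = (−Ka1 + √(Ka1² + 4·Ka1·C₀))/2 = 3.27 × 10^-2 M
pH = −log(3.27 × 10^-2) = 1.49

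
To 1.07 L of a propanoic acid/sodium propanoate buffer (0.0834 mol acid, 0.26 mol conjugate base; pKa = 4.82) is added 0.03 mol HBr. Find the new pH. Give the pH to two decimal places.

pH = 5.13

After neutralization: n(CH3CH2COOH) = 0.113 mol, n(CH3CH2COO-) = 0.23 mol.
pH = pKa + log([A⁻]/[HA]) = 4.82 + log(0.23/0.113) = 4.82 +0.309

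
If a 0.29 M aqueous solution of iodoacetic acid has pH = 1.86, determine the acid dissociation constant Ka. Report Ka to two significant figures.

Ka = 6.9 × 10^-4

[H+] = 10^(-1.86) = 1.38 × 10^-2 M
At equilibrium [HA] = 0.29 − 1.38 × 10^-2 = 2.76 × 10^-1 M
Ka = [H+][A-]/[HA] = (1.38 × 10^-2)² / 2.76 × 10^-1 = 6.9 × 10^-4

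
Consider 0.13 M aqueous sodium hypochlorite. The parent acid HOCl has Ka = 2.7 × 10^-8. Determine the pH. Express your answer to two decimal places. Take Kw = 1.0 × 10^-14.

pH = 10.34

OCl- is the conjugate base of the weak acid HOCl.
Kb = Kw/Ka = 1.0×10^-14 / 2.7 × 10^-8 = 3.70 × 10^-7
Kb = [OH-]²/(0.13 − [OH-]) = 3.70 × 10^-7
Since Kb ≪ C₀, [OH-] ≈ √(Kb·C₀) = 2.19 × 10^-4 M.
pOH = 3.66, so pH = 14.00 − pOH = 10.34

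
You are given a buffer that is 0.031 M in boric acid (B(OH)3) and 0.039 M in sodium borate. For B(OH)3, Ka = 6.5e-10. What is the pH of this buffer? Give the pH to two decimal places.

pKa = −log(6.5 × 10^-10) = 9.187
pH = pKa + log([A⁻]/[HA]) = 9.187 + log(0.039/0.031)
pH = 9.187 + (+0.100) = 9.29

pH = 9.29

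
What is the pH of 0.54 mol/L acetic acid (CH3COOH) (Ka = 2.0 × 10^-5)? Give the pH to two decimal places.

pH = 2.48

CH3COOH ⇌ CH3COO- + H+
Let x = [H+] at equilibrium. Ka = x²/(0.54 − x).
Assume x ≪ 0.54: x ≈ √(2.0 × 10^-5 × 0.54) = 3.29 × 10^-3 M
pH = −log(3.29 × 10^-3) = 2.48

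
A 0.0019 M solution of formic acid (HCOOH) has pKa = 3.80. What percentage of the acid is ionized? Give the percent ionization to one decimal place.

25.0%

HCOOH ⇌ HCOO- + H+; let x = [H+] at equilibrium.
Ka = 10^(−3.80) = 1.58 × 10^-4
Solve x² + 0.000158x − 3e-07 = 0 → x = 4.75 × 10^-4 M
% ionization = x/C₀ × 100% = 4.75 × 10^-4/0.0019 × 100% = 25.0%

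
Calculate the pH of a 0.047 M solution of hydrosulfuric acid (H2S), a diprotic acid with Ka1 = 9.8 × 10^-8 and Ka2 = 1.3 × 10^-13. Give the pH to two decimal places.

Ka1 ≫ Ka2, so treat the first dissociation as the only significant source of H+.
Ka1 = x²/(0.047 − x) = 9.8 × 10^-8
x ≈ √(9.8 × 10^-8 × 0.047) = 6.79 × 10^-5 M
pH = −log(6.79 × 10^-5) = 4.17

pH = 4.17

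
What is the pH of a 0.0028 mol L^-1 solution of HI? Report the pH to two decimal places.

pH = 2.55

HI is a strong acid and dissociates completely, so [H+] = 0.0028 M.
pH = -log(0.0028) = 2.55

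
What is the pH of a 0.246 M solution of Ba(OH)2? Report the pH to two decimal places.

pH = 13.69

Ba(OH)2 is a strong base (each formula unit releases 2 OH-); [OH-] = 0.492 M.
pOH = -log(0.492) = 0.31
pH = 14.00 - 0.31 = 13.69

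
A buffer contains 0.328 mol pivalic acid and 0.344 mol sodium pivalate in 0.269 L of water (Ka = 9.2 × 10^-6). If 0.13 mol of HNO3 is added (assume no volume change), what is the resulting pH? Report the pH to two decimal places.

Added H+ converts (CH3)3CCOO- to (CH3)3CCOOH: (CH3)3CCOOH → 0.458 mol, (CH3)3CCOO- → 0.214 mol.
pKa = −log(9.2 × 10^-6) = 5.036
pH = pKa + log(n_(CH3)3CCOO-/n_(CH3)3CCOOH) = 5.036 + log(0.214/0.458) = 5.036 + (-0.330)

pH = 4.71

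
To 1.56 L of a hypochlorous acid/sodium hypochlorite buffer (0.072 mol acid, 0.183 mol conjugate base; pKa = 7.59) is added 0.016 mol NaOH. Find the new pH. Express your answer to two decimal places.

OH- converts HOCl to OCl-: HOCl → 0.056 mol, OCl- → 0.199 mol.
pH = pKa + log(n_OCl-/n_HOCl) = 7.59 + log(0.199/0.056) = 7.59 + (+0.551)

pH = 8.14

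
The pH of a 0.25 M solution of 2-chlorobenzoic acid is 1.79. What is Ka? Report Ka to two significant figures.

Ka = 1.1 × 10^-3

[H+] = 10^(-1.79) = 1.62 × 10^-2 M
At equilibrium [HA] = 0.25 − 1.62 × 10^-2 = 2.34 × 10^-1 M
Ka = [H+][A-]/[HA] = (1.62 × 10^-2)² / 2.34 × 10^-1 = 1.1 × 10^-3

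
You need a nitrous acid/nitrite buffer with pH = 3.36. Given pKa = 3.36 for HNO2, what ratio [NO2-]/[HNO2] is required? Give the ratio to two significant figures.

pH = pKa + log(r) ⇒ log(r) = 3.36 − 3.36 = +0.00
r = [NO2-]/[HNO2] = 10^(+0.00) = 1

ratio = 1.0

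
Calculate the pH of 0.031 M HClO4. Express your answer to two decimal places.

pH = 1.51

HClO4 is a strong acid and dissociates completely, so [H+] = 0.031 M.
pH = -log(0.031) = 1.51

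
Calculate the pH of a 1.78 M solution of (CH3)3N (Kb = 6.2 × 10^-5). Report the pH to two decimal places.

pH = 12.02

(CH3)3N + H2O ⇌ (CH3)3NH+ + OH-
From the ICE table, Kb = x²/(1.78 − x) = 6.2 × 10^-5.
Since Kb ≪ C₀, x ≈ √(Kb·C₀) = 1.05 × 10^-2 M.
Check: 0.59% ionized — well under 5%, approximation valid.
pOH = 1.98, so pH = 14.00 − pOH = 12.02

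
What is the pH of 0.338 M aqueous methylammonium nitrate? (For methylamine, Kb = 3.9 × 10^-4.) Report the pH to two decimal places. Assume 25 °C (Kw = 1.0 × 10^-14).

CH3NH3+ is the conjugate acid of the weak base CH3NH2.
Ka = Kw/Kb = 1.0×10^-14 / 3.9 × 10^-4 = 2.56 × 10^-11
Ka = x²/(0.338 − x) = 2.56 × 10^-11
Assume x ≪ 0.338: x ≈ √(2.56 × 10^-11 × 0.338) = 2.94 × 10^-6 M
(x/C₀ = 0.00087% < 5%, so the approximation holds.)
pH = −log[H+] = −log(2.94 × 10^-6) = 5.53

pH = 5.53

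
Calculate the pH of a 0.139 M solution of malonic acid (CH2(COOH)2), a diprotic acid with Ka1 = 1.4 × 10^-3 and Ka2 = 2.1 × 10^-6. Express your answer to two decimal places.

pH = 1.88

Since Ka1 ≫ Ka2, the first ionization dominates [H+].
Ka1 = x²/(0.139 − x) = 1.4 × 10^-3
Solving the quadratic: x = (−Ka1 + √(Ka1² + 4·Ka1·C₀))/2 = 1.33 × 10^-2 M
pH = −log(1.33 × 10^-2) = 1.88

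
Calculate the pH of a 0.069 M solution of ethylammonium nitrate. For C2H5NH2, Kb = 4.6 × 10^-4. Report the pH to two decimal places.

pH = 5.91

C2H5NH3+ is the conjugate acid of the weak base C2H5NH2.
Ka = Kw/Kb = 1.0×10^-14 / 4.6 × 10^-4 = 2.17 × 10^-11
From the ICE table, Ka = [H+]²/(0.069 − [H+]) = 2.17 × 10^-11.
Neglecting [H+] in the denominator: [H+] = √(2.17 × 10^-11 × 0.069) = 1.22 × 10^-6 M
pH = −log[H+] = −log(1.22 × 10^-6) = 5.91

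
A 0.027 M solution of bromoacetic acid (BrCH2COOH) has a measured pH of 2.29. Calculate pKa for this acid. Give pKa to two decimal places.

pKa = 2.92

[H+] = 10^(-2.29) = 5.13 × 10^-3 M
At equilibrium [HA] = 0.027 − 5.13 × 10^-3 = 2.19 × 10^-2 M
Ka = [H+][A-]/[HA] = (5.13 × 10^-3)² / 2.19 × 10^-2 = 1.20 × 10^-3
pKa = -log(1.20 × 10^-3) = 2.92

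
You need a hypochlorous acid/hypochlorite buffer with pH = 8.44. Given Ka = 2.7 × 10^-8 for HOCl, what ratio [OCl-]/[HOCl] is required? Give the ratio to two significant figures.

pKa = -log(2.7 × 10^-8) = 7.569
pH = pKa + log(r) ⇒ log(r) = 8.44 − 7.569 = +0.871
r = [OCl-]/[HOCl] = 10^(+0.871) = 7.43

ratio = 7.4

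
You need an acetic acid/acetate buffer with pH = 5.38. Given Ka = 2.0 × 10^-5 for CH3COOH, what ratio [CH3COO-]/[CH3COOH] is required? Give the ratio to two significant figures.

ratio = 4.8

pKa = -log(2.0 × 10^-5) = 4.699
pH = pKa + log(r) ⇒ log(r) = 5.38 − 4.699 = +0.681
r = [CH3COO-]/[CH3COOH] = 10^(+0.681) = 4.8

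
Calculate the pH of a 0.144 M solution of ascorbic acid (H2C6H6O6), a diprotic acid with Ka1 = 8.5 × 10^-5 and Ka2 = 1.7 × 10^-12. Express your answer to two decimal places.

Since Ka1 ≫ Ka2, the first ionization dominates [H+].
Ka1 = x²/(0.144 − x) = 8.5 × 10^-5
x ≈ √(8.5 × 10^-5 × 0.144) = 3.50 × 10^-3 M
pH = −log(3.50 × 10^-3) = 2.46

pH = 2.46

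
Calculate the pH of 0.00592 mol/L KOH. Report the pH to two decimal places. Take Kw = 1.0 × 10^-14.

pH = 11.77

KOH is a strong base; [OH-] = 0.00592 M.
pOH = -log(0.00592) = 2.23
pH = 14.00 - 2.23 = 11.77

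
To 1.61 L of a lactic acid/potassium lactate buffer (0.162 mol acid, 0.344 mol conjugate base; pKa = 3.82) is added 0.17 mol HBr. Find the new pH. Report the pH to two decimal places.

pH = 3.54

After neutralization: n(CH3CH(OH)COOH) = 0.332 mol, n(CH3CH(OH)COO-) = 0.174 mol.
pH = pKa + log([A⁻]/[HA]) = 3.82 + log(0.174/0.332) = 3.82 -0.281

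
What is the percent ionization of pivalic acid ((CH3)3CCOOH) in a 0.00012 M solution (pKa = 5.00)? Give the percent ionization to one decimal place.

(CH3)3CCOOH ⇌ (CH3)3CCOO- + H+; let x = [H+] at equilibrium.
Ka = 10^(−5.00) = 1.00 × 10^-5
Ka = x²/(C₀ − x); solving the quadratic gives x = 3.00 × 10^-5 M.
% ionization = x/C₀ × 100% = 3.00 × 10^-5/0.00012 × 100% = 25.0%

25.0%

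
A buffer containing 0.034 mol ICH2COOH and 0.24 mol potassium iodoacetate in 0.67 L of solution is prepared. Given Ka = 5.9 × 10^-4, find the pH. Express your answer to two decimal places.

pKa = −log(5.9 × 10^-4) = 3.229
pH = pKa + log([A⁻]/[HA]) = 3.229 + log(0.24/0.034)
pH = 3.229 + (+0.849) = 4.08

pH = 4.08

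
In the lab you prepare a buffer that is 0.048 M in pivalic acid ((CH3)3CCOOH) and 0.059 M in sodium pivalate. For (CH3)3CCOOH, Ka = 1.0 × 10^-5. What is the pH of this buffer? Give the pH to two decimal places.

pKa = −log(1.0 × 10^-5) = 5.000
Henderson–Hasselbalch: pH = pKa + log([(CH3)3CCOO-]/[(CH3)3CCOOH]) = 5.000 + log(0.059/0.048)
pH = 5.000 + (+0.090) = 5.09

pH = 5.09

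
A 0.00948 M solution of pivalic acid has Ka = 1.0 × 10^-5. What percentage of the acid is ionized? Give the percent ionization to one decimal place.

3.2%

(CH3)3CCOOH ⇌ (CH3)3CCOO- + H+; let x = [H+] at equilibrium.
x ≈ √(Ka·C₀) = √(1.0 × 10^-5 × 0.00948) = 3.08 × 10^-4 M
% ionization = x/C₀ × 100% = 3.08 × 10^-4/0.00948 × 100% = 3.2%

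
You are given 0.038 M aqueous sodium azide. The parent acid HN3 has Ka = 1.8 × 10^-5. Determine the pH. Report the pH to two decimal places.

pH = 8.66

N3- is the conjugate base of the weak acid HN3.
Kb = Kw/Ka = 1.0×10^-14 / 1.8 × 10^-5 = 5.56 × 10^-10
Let x = [OH-] at equilibrium. Kb = x²/(0.038 − x).
Assume x ≪ 0.038: x ≈ √(5.56 × 10^-10 × 0.038) = 4.60 × 10^-6 M
Check: 0.012% ionized — well under 5%, approximation valid.
pOH = −log(4.60 × 10^-6) = 5.34; pH = 14.00 − 5.34 = 8.66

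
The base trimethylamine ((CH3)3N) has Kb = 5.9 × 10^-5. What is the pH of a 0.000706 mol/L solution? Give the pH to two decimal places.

pH = 10.25

(CH3)3N + H2O ⇌ (CH3)3NH+ + OH-
Kb = [OH-]²/(0.000706 − [OH-]) = 5.9 × 10^-5
The 5% rule fails; solving [OH-]² + Kb·[OH-] − Kb·C₀ = 0 exactly:
[OH-] = (−Kb + √(Kb² + 4·Kb·C₀))/2 = 1.77 × 10^-4 M
pOH = 3.75, so pH = 14.00 − pOH = 10.25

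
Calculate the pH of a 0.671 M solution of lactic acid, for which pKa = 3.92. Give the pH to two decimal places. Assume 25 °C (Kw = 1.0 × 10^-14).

CH3CH(OH)COOH ⇌ CH3CH(OH)COO- + H+
Ka = 10^(−3.92) = 1.20 × 10^-4
From the ICE table, Ka = [H+]²/(0.671 − [H+]) = 1.20 × 10^-4.
Assume [H+] ≪ 0.671: [H+] ≈ √(1.20 × 10^-4 × 0.671) = 8.97 × 10^-3 M
([H+]/C₀ = 1.3% < 5%, so the approximation holds.)
pH = −log[H+] = −log(8.97 × 10^-3) = 2.05

pH = 2.05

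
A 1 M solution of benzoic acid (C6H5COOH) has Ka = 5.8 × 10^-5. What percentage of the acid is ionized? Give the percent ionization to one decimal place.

0.8%

C6H5COOH ⇌ C6H5COO- + H+; let x = [H+] at equilibrium.
x ≈ √(Ka·C₀) = √(5.8 × 10^-5 × 1) = 7.62 × 10^-3 M
% ionization = x/C₀ × 100% = 7.62 × 10^-3/1 × 100% = 0.8%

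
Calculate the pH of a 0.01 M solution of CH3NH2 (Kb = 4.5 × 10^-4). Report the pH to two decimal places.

pH = 11.28

CH3NH2 + H2O ⇌ CH3NH3+ + OH-
Kb = [OH-]²/(0.01 − [OH-]) = 4.5 × 10^-4
The 5% rule fails; solving [OH-]² + Kb·[OH-] − Kb·C₀ = 0 exactly:
[OH-] = (−Kb + √(Kb² + 4·Kb·C₀))/2 = 1.91 × 10^-3 M
pOH = 2.72, so pH = 14.00 − pOH = 11.28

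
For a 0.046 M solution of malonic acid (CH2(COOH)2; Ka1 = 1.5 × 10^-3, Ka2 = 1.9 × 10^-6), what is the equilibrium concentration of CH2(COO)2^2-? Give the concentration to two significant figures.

1.9 × 10^-6 M

First ionization gives [H+] ≈ [CH2(COOH)COO-] = 7.59 × 10^-3 M.
Second step: Ka2 = [H+][CH2(COO)2^2-]/[CH2(COOH)COO-] ≈ [CH2(COO)2^2-] (since [H+] ≈ [CH2(COOH)COO-]).
So [CH2(COO)2^2-] ≈ Ka2.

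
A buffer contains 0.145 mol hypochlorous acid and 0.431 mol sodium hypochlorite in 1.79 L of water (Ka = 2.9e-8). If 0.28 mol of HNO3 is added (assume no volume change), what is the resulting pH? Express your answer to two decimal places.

After neutralization: n(HOCl) = 0.425 mol, n(OCl-) = 0.151 mol.
pKa = −log(2.9 × 10^-8) = 7.538
Henderson–Hasselbalch with mole ratio 0.151/0.425: pH = 7.538 + (-0.449)

pH = 7.09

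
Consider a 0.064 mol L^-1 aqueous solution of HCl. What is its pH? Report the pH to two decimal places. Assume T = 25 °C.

pH = 1.19

HCl is a strong acid and dissociates completely, so [H+] = 0.064 M.
pH = -log(0.064) = 1.19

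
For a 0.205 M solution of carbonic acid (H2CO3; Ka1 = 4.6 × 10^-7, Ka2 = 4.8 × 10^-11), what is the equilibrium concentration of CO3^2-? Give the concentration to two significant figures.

4.8 × 10^-11 M

First ionization gives [H+] ≈ [HCO3-] = 3.07 × 10^-4 M.
Second step: Ka2 = [H+][CO3^2-]/[HCO3-] ≈ [CO3^2-] (since [H+] ≈ [HCO3-]).
So [CO3^2-] ≈ Ka2.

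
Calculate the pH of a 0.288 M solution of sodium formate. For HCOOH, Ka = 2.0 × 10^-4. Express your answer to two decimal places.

pH = 8.58

HCOO- is the conjugate base of the weak acid HCOOH.
Kb = Kw/Ka = 1.0×10^-14 / 2.0 × 10^-4 = 5.00 × 10^-11
Let x = [OH-] at equilibrium. Kb = x²/(0.288 − x).
Since Kb ≪ C₀, x ≈ √(Kb·C₀) = 3.79 × 10^-6 M.
pOH = 5.42, so pH = 14.00 − pOH = 8.58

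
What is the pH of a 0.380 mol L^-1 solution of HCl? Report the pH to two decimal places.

HCl is a strong acid and dissociates completely, so [H+] = 0.380 M.
pH = -log(0.38) = 0.42

pH = 0.42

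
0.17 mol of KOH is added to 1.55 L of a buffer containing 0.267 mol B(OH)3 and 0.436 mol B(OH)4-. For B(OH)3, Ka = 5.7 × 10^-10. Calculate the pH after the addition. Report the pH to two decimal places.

pH = 10.04

After neutralization: n(B(OH)3) = 0.097 mol, n(B(OH)4-) = 0.606 mol.
pKa = −log(5.7 × 10^-10) = 9.244
pH = pKa + log(n_B(OH)4-/n_B(OH)3) = 9.244 + log(0.606/0.097) = 9.244 + (+0.796)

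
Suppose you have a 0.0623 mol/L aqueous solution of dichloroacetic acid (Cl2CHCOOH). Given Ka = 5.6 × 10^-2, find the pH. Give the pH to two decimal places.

Cl2CHCOOH ⇌ Cl2CHCOO- + H+
Ka = x²/(0.0623 − x) = 5.6 × 10^-2
The 5% rule fails; solving x² + Ka·x − Ka·C₀ = 0 exactly:
x = (−Ka + √(Ka² + 4·Ka·C₀))/2 = 3.74 × 10^-2 M
pH = −log[H+] = −log(3.74 × 10^-2) = 1.43

pH = 1.43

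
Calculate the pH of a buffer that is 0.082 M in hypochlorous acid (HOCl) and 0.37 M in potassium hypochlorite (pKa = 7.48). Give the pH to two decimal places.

pH = pKa + log([A⁻]/[HA]) = 7.48 + log(0.37/0.082)
pH = 7.48 + (+0.654) = 8.13

pH = 8.13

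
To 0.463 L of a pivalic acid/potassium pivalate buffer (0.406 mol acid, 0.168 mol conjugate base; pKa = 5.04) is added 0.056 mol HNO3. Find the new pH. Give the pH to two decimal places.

After neutralization: n((CH3)3CCOOH) = 0.462 mol, n((CH3)3CCOO-) = 0.112 mol.
pH = pKa + log([A⁻]/[HA]) = 5.04 + log(0.112/0.462) = 5.04 -0.615

pH = 4.42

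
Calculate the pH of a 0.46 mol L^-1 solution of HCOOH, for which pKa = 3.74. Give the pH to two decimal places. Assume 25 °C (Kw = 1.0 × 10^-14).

pH = 2.04

HCOOH ⇌ HCOO- + H+
Ka = 10^(−3.74) = 1.82 × 10^-4
From the ICE table, Ka = [H+]²/(0.46 − [H+]) = 1.82 × 10^-4.
Assume [H+] ≪ 0.46: [H+] ≈ √(1.82 × 10^-4 × 0.46) = 9.15 × 10^-3 M
pH = −log[H+] = −log(9.15 × 10^-3) = 2.04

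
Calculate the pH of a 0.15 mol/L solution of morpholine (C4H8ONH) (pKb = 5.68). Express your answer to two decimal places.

pH = 10.75

C4H8ONH + H2O ⇌ C4H8ONH2+ + OH-
Kb = 10^(−5.68) = 2.09 × 10^-6
Kb = x²/(0.15 − x) = 2.09 × 10^-6
Since Kb ≪ C₀, x ≈ √(Kb·C₀) = 5.60 × 10^-4 M.
Check: 0.37% ionized — well under 5%, approximation valid.
pOH = −log(5.60 × 10^-4) = 3.25; pH = 14.00 − 3.25 = 10.75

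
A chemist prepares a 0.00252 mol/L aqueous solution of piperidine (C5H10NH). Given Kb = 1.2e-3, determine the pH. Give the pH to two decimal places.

C5H10NH + H2O ⇌ C5H10NH2+ + OH-
Kb = [OH-]²/(0.00252 − [OH-]) = 1.2 × 10^-3
The 5% rule fails; solving [OH-]² + Kb·[OH-] − Kb·C₀ = 0 exactly:
[OH-] = (−Kb + √(Kb² + 4·Kb·C₀))/2 = 1.24 × 10^-3 M
pOH = 2.91, so pH = 14.00 − pOH = 11.09

pH = 11.09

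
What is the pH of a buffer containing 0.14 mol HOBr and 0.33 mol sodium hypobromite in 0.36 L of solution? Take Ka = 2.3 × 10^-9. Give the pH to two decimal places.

pKa = −log(2.3 × 10^-9) = 8.638
Using pH = pKa + log([base]/[acid]) with [base]/[acid] = 0.33/0.14:
pH = 8.638 + (+0.372) = 9.01

pH = 9.01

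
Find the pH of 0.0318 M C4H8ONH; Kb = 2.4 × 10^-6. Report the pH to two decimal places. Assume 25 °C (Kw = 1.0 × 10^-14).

C4H8ONH + H2O ⇌ C4H8ONH2+ + OH-
From the ICE table, Kb = [OH-]²/(0.0318 − [OH-]) = 2.4 × 10^-6.
Neglecting [OH-] in the denominator: [OH-] = √(2.4 × 10^-6 × 0.0318) = 2.76 × 10^-4 M
pOH = 3.56, so pH = 14.00 − pOH = 10.44

pH = 10.44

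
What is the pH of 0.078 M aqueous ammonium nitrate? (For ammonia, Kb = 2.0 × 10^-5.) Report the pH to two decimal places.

NH4+ is the conjugate acid of the weak base NH3.
Ka = Kw/Kb = 1.0×10^-14 / 2.0 × 10^-5 = 5.00 × 10^-10
From the ICE table, Ka = [H+]²/(0.078 − [H+]) = 5.00 × 10^-10.
Since Ka ≪ C₀, [H+] ≈ √(Ka·C₀) = 6.24 × 10^-6 M.
pH = −log(6.24 × 10^-6) = 5.20

pH = 5.20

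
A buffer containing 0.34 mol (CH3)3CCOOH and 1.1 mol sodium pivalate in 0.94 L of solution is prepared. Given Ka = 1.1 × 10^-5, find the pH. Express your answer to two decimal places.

pKa = −log(1.1 × 10^-5) = 4.959
pH = pKa + log([A⁻]/[HA]) = 4.959 + log(1.1/0.34)
pH = 4.959 + (+0.510) = 5.47

pH = 5.47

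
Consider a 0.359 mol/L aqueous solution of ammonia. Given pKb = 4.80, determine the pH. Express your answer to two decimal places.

pH = 11.38

NH3 + H2O ⇌ NH4+ + OH-
Kb = 10^(−4.80) = 1.58 × 10^-5
From the ICE table, Kb = [OH-]²/(0.359 − [OH-]) = 1.58 × 10^-5.
Neglecting [OH-] in the denominator: [OH-] = √(1.58 × 10^-5 × 0.359) = 2.38 × 10^-3 M
([OH-]/C₀ = 0.66% < 5%, so the approximation holds.)
pOH = −log(2.38 × 10^-3) = 2.62; pH = 14.00 − 2.62 = 11.38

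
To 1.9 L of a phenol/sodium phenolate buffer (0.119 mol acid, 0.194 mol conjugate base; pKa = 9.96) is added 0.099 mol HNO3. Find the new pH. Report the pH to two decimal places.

Added H+ converts C6H5O- to C6H5OH: C6H5OH → 0.218 mol, C6H5O- → 0.095 mol.
Henderson–Hasselbalch with mole ratio 0.095/0.218: pH = 9.96 + (-0.361)

pH = 9.60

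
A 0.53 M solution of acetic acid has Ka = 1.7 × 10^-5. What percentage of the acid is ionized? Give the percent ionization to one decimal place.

0.6%

CH3COOH ⇌ CH3COO- + H+; let x = [H+] at equilibrium.
x ≈ √(Ka·C₀) = √(1.7 × 10^-5 × 0.53) = 3.00 × 10^-3 M
% ionization = x/C₀ × 100% = 3.00 × 10^-3/0.53 × 100% = 0.6%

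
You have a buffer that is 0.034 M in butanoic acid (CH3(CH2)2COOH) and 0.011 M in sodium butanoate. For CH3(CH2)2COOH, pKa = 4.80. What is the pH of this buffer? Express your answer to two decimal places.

pH = 4.31

pH = pKa + log([A⁻]/[HA]) = 4.80 + log(0.011/0.034)
pH = 4.80 + (-0.490) = 4.31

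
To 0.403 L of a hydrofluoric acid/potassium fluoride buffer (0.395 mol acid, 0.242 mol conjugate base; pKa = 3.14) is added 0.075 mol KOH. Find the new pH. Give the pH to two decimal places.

OH- converts HF to F-: HF → 0.32 mol, F- → 0.317 mol.
Henderson–Hasselbalch with mole ratio 0.317/0.32: pH = 3.14 + (-0.004)

pH = 3.14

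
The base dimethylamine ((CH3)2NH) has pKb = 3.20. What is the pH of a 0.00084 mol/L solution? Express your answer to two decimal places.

(CH3)2NH + H2O ⇌ (CH3)2NH2+ + OH-
Kb = 10^(−3.20) = 6.31 × 10^-4
Let x = [OH-] at equilibrium. Kb = x²/(0.00084 − x).
The 5% rule fails; solving x² + Kb·x − Kb·C₀ = 0 exactly:
x = [−0.000631 + √(0.000631² + 2.12e-06)]/2 = 4.78 × 10^-4 M
pOH = −log(4.78 × 10^-4) = 3.32; pH = 14.00 − 3.32 = 10.68

pH = 10.68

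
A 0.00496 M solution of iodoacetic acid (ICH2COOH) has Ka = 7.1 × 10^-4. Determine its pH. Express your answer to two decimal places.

ICH2COOH ⇌ ICH2COO- + H+
Let x = [H+] at equilibrium. Ka = x²/(0.00496 − x).
x is not negligible relative to C₀; solve x² + 0.00071·x − 3.52e-06 = 0.
x = [−0.00071 + √(0.00071² + 1.41e-05)]/2 = 1.55 × 10^-3 M
pH = −log[H+] = −log(1.55 × 10^-3) = 2.81

pH = 2.81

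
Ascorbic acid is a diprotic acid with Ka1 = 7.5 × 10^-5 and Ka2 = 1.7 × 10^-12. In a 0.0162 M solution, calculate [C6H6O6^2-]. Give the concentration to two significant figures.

1.7 × 10^-12 M

First ionization gives [H+] ≈ [HC6H6O6-] = 1.07 × 10^-3 M.
Second step: Ka2 = [H+][C6H6O6^2-]/[HC6H6O6-] ≈ [C6H6O6^2-] (since [H+] ≈ [HC6H6O6-]).
So [C6H6O6^2-] ≈ Ka2.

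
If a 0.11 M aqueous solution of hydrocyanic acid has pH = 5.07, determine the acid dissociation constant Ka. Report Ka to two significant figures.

Ka = 6.6 × 10^-10

[H+] = 10^(-5.07) = 8.51 × 10^-6 M
At equilibrium [HA] = 0.11 − 8.51 × 10^-6 = 1.10 × 10^-1 M
Ka = [H+][A-]/[HA] = (8.51 × 10^-6)² / 1.10 × 10^-1 = 6.6 × 10^-10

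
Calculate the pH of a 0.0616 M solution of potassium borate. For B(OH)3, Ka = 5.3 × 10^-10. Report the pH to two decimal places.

pH = 11.03

B(OH)4- is the conjugate base of the weak acid B(OH)3.
Kb = Kw/Ka = 1.0×10^-14 / 5.3 × 10^-10 = 1.89 × 10^-5
Let x = [OH-] at equilibrium. Kb = x²/(0.0616 − x).
Assume x ≪ 0.0616: x ≈ √(1.89 × 10^-5 × 0.0616) = 1.08 × 10^-3 M
pOH = 2.97, so pH = 14.00 − pOH = 11.03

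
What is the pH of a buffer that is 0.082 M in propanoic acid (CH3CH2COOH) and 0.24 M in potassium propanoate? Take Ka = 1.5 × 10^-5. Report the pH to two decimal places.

pH = 5.29

pKa = −log(1.5 × 10^-5) = 4.824
pH = pKa + log([A⁻]/[HA]) = 4.824 + log(0.24/0.082)
pH = 4.824 + (+0.466) = 5.29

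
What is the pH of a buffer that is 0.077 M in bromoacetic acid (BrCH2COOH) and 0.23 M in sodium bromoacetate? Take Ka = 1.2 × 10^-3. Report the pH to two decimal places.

pH = 3.40

pKa = −log(1.2 × 10^-3) = 2.921
pH = pKa + log([A⁻]/[HA]) = 2.921 + log(0.23/0.077)
pH = 2.921 + (+0.475) = 3.40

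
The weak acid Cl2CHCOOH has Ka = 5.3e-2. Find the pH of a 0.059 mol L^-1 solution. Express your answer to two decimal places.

Cl2CHCOOH ⇌ Cl2CHCOO- + H+
From the ICE table, Ka = x²/(0.059 − x) = 5.3 × 10^-2.
The 5% rule fails; solving x² + Ka·x − Ka·C₀ = 0 exactly:
x = [−0.053 + √(0.053² + 0.0125)]/2 = 3.54 × 10^-2 M
pH = −log(3.54 × 10^-2) = 1.45

pH = 1.45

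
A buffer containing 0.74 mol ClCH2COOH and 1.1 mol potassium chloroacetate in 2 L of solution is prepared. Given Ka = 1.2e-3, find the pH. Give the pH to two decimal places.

pKa = −log(1.2 × 10^-3) = 2.921
Using pH = pKa + log([base]/[acid]) with [base]/[acid] = 1.1/0.74:
pH = 2.921 + (+0.172) = 3.09

pH = 3.09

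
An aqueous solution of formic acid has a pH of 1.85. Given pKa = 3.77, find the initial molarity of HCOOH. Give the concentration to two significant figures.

[H+] = 10^(-1.85) = 1.41 × 10^-2 M = x
Ka = 10^(−3.77) = 1.70 × 10^-4
Ka = x²/(C₀ − x) ⇒ C₀ = x + x²/Ka
C₀ = 1.41 × 10^-2 + (1.41 × 10^-2)²/(1.70 × 10^-4) = 1.18 M

C₀ = 1.2 M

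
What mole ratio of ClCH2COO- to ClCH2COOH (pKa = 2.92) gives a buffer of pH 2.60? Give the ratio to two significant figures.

pH = pKa + log(r) ⇒ log(r) = 2.60 − 2.92 = -0.32
r = [ClCH2COO-]/[ClCH2COOH] = 10^(-0.32) = 0.479

ratio = 0.48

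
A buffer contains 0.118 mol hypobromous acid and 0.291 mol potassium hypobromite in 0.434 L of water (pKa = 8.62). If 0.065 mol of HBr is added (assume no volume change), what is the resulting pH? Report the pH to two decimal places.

pH = 8.71

Added H+ converts OBr- to HOBr: HOBr → 0.183 mol, OBr- → 0.226 mol.
Henderson–Hasselbalch with mole ratio 0.226/0.183: pH = 8.62 + (+0.092)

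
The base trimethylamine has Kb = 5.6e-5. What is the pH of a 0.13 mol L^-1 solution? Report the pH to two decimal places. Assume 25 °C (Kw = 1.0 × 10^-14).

(CH3)3N + H2O ⇌ (CH3)3NH+ + OH-
Kb = x²/(0.13 − x) = 5.6 × 10^-5
Neglecting x in the denominator: x = √(5.6 × 10^-5 × 0.13) = 2.70 × 10^-3 M
(x/C₀ = 2.1% < 5%, so the approximation holds.)
pOH = 2.57, so pH = 14.00 − pOH = 11.43

pH = 11.43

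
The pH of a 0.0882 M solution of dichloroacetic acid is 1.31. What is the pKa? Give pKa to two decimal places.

[H+] = 10^(-1.31) = 4.90 × 10^-2 M
At equilibrium [HA] = 0.0882 − 4.90 × 10^-2 = 3.92 × 10^-2 M
Ka = [H+][A-]/[HA] = (4.90 × 10^-2)² / 3.92 × 10^-2 = 6.13 × 10^-2
pKa = -log(6.13 × 10^-2) = 1.21

pKa = 1.21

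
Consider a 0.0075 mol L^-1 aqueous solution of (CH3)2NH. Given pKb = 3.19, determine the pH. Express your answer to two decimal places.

pH = 11.28

(CH3)2NH + H2O ⇌ (CH3)2NH2+ + OH-
Kb = 10^(−3.19) = 6.46 × 10^-4
Kb = x²/(0.0075 − x) = 6.46 × 10^-4
Here C₀/Kb ≈ 11.6, so the small-x approximation fails. Use the quadratic:
x = [−0.000646 + √(0.000646² + 1.94e-05)]/2 = 1.90 × 10^-3 M
pOH = 2.72, so pH = 14.00 − pOH = 11.28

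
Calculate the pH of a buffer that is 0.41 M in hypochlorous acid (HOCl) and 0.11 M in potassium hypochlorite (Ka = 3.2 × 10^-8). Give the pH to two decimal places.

pH = 6.92

pKa = −log(3.2 × 10^-8) = 7.495
Using pH = pKa + log([base]/[acid]) with [base]/[acid] = 0.11/0.41:
pH = 7.495 + (-0.571) = 6.92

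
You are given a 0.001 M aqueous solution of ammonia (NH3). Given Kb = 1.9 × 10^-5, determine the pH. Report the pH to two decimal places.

NH3 + H2O ⇌ NH4+ + OH-
From the ICE table, Kb = [OH-]²/(0.001 − [OH-]) = 1.9 × 10^-5.
The 5% rule fails; solving [OH-]² + Kb·[OH-] − Kb·C₀ = 0 exactly:
[OH-] = (−Kb + √(Kb² + 4·Kb·C₀))/2 = 1.29 × 10^-4 M
pOH = 3.89, so pH = 14.00 − pOH = 10.11

pH = 10.11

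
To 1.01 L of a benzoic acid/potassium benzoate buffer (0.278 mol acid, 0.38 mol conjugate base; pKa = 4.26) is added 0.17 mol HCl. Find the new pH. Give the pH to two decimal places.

After neutralization: n(C6H5COOH) = 0.448 mol, n(C6H5COO-) = 0.21 mol.
pH = pKa + log(n_C6H5COO-/n_C6H5COOH) = 4.26 + log(0.21/0.448) = 4.26 + (-0.329)

pH = 3.93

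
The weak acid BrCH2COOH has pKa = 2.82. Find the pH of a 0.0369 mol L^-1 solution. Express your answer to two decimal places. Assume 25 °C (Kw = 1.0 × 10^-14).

pH = 2.17

BrCH2COOH ⇌ BrCH2COO- + H+
Ka = 10^(−2.82) = 1.51 × 10^-3
Let x = [H+] at equilibrium. Ka = x²/(0.0369 − x).
Here C₀/Ka ≈ 24.4, so the small-x approximation fails. Use the quadratic:
x = (−Ka + √(Ka² + 4·Ka·C₀))/2 = 6.75 × 10^-3 M
pH = −log(6.75 × 10^-3) = 2.17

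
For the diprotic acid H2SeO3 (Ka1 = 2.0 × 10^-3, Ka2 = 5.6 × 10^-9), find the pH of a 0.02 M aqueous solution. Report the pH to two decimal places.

pH = 2.27

Since Ka1 ≫ Ka2, the first ionization dominates [H+].
Ka1 = x²/(0.02 − x) = 2.0 × 10^-3
Solving the quadratic: x = (−Ka1 + √(Ka1² + 4·Ka1·C₀))/2 = 5.40 × 10^-3 M
pH = −log(5.40 × 10^-3) = 2.27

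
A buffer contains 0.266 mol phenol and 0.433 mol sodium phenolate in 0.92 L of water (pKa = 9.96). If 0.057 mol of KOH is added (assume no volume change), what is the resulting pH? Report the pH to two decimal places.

pH = 10.33

After neutralization: n(C6H5OH) = 0.209 mol, n(C6H5O-) = 0.49 mol.
pH = pKa + log(n_C6H5O-/n_C6H5OH) = 9.96 + log(0.49/0.209) = 9.96 + (+0.370)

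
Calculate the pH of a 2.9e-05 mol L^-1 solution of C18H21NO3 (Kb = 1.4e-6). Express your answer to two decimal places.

C18H21NO3 + H2O ⇌ C18H22NO3+ + OH-
Kb = x²/(2.9e-05 − x) = 1.4 × 10^-6
The 5% rule fails; solving x² + Kb·x − Kb·C₀ = 0 exactly:
x = [−1.4e-06 + √(1.4e-06² + 1.62e-10)]/2 = 5.71 × 10^-6 M
pOH = 5.24, so pH = 14.00 − pOH = 8.76

pH = 8.76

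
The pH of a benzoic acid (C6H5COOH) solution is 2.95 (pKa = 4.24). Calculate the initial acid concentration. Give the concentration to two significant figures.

C₀ = 2.3 × 10^-2 M

[H+] = 10^(-2.95) = 1.12 × 10^-3 M = x
Ka = 10^(−4.24) = 5.75 × 10^-5
Ka = x²/(C₀ − x) ⇒ C₀ = x + x²/Ka
C₀ = 1.12 × 10^-3 + (1.12 × 10^-3)²/(5.75 × 10^-5) = 2.29 × 10^-2 M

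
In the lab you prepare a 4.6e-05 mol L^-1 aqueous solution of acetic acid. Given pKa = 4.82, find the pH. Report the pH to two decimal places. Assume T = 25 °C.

CH3COOH ⇌ CH3COO- + H+
Ka = 10^(−4.82) = 1.51 × 10^-5
From the ICE table, Ka = x²/(4.6e-05 − x) = 1.51 × 10^-5.
x is not negligible relative to C₀; solve x² + 1.51e-05·x − 6.95e-10 = 0.
x = (−Ka + √(Ka² + 4·Ka·C₀))/2 = 1.99 × 10^-5 M
pH = −log(1.99 × 10^-5) = 4.70

pH = 4.70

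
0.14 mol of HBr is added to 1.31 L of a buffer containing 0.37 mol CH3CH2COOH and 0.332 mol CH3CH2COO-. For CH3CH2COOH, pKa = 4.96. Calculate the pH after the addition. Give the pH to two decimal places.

pH = 4.54

After neutralization: n(CH3CH2COOH) = 0.51 mol, n(CH3CH2COO-) = 0.192 mol.
pH = pKa + log([A⁻]/[HA]) = 4.96 + log(0.192/0.51) = 4.96 -0.424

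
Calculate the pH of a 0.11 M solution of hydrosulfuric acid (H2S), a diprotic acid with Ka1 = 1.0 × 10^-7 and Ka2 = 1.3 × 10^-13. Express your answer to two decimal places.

Since Ka1 ≫ Ka2, the first ionization dominates [H+].
Ka1 = x²/(0.11 − x) = 1.0 × 10^-7
x ≈ √(1.0 × 10^-7 × 0.11) = 1.05 × 10^-4 M
pH = −log(1.05 × 10^-4) = 3.98

pH = 3.98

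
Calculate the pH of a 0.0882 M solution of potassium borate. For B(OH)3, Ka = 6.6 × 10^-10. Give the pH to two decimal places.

pH = 11.06

B(OH)4- is the conjugate base of the weak acid B(OH)3.
Kb = Kw/Ka = 1.0×10^-14 / 6.6 × 10^-10 = 1.52 × 10^-5
Kb = [OH-]²/(0.0882 − [OH-]) = 1.52 × 10^-5
Since Kb ≪ C₀, [OH-] ≈ √(Kb·C₀) = 1.16 × 10^-3 M.
Check: 1.3% ionized — well under 5%, approximation valid.
pOH = 2.94, so pH = 14.00 − pOH = 11.06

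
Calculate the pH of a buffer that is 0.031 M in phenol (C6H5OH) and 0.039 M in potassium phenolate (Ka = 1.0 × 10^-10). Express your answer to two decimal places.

pKa = −log(1.0 × 10^-10) = 10.000
pH = pKa + log([A⁻]/[HA]) = 10.000 + log(0.039/0.031)
pH = 10.000 + (+0.100) = 10.10

pH = 10.10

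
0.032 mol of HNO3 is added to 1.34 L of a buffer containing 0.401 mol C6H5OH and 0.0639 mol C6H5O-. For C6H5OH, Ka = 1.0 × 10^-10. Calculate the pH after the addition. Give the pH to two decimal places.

Added H+ converts C6H5O- to C6H5OH: C6H5OH → 0.433 mol, C6H5O- → 0.0319 mol.
pKa = −log(1.0 × 10^-10) = 10.000
pH = pKa + log(n_C6H5O-/n_C6H5OH) = 10.000 + log(0.0319/0.433) = 10.000 + (-1.133)

pH = 8.87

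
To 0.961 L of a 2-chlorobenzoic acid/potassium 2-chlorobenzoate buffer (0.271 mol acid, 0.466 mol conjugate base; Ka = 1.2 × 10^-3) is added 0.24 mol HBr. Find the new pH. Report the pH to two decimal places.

pH = 2.57

Added H+ converts ClC6H4COO- to ClC6H4COOH: ClC6H4COOH → 0.511 mol, ClC6H4COO- → 0.226 mol.
pKa = −log(1.2 × 10^-3) = 2.921
pH = pKa + log(n_ClC6H4COO-/n_ClC6H4COOH) = 2.921 + log(0.226/0.511) = 2.921 + (-0.354)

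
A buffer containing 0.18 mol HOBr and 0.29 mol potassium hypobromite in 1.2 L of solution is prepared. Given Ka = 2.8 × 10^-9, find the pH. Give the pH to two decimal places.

pH = 8.76

pKa = −log(2.8 × 10^-9) = 8.553
pH = pKa + log([A⁻]/[HA]) = 8.553 + log(0.29/0.18)
pH = 8.553 + (+0.207) = 8.76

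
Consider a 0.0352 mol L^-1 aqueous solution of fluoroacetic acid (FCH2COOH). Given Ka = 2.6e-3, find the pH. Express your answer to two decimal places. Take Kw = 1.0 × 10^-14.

pH = 2.08

FCH2COOH ⇌ FCH2COO- + H+
Ka = [H+]²/(0.0352 − [H+]) = 2.6 × 10^-3
Here C₀/Ka ≈ 13.5, so the small-[H+] approximation fails. Use the quadratic:
[H+] = [−0.0026 + √(0.0026² + 0.000366)]/2 = 8.35 × 10^-3 M
pH = −log[H+] = −log(8.35 × 10^-3) = 2.08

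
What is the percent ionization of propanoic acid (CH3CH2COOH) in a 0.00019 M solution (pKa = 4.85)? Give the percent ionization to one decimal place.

23.8%

CH3CH2COOH ⇌ CH3CH2COO- + H+; let x = [H+] at equilibrium.
Ka = 10^(−4.85) = 1.41 × 10^-5
Solve x² + 1.41e-05x − 2.68e-09 = 0 → x = 4.52 × 10^-5 M
Fraction ionized = 4.52 × 10^-5 / 0.00019 = 0.2379 → 23.8%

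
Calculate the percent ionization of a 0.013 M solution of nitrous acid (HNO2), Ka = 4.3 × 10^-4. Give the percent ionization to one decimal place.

HNO2 ⇌ NO2- + H+; let x = [H+] at equilibrium.
Solve x² + 0.00043x − 5.59e-06 = 0 → x = 2.16 × 10^-3 M
Fraction ionized = 2.16 × 10^-3 / 0.013 = 0.1662 → 16.6%

16.6%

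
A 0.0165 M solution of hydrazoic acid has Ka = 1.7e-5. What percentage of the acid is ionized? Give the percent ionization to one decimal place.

HN3 ⇌ N3- + H+; let x = [H+] at equilibrium.
x ≈ √(Ka·C₀) = √(1.7 × 10^-5 × 0.0165) = 5.30 × 10^-4 M
% ionization = x/C₀ × 100% = 5.30 × 10^-4/0.0165 × 100% = 3.2%

3.2%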